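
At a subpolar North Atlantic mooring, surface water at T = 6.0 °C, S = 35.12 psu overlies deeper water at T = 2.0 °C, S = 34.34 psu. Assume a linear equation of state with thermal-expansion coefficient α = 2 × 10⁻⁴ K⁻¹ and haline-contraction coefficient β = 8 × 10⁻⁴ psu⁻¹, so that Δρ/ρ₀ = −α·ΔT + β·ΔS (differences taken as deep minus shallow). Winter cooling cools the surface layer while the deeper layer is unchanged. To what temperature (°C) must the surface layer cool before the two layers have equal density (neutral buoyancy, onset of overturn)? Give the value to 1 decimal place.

Neutral buoyancy requires Δρ = 0, i.e. −α(T_deep − T_surf′) + β(S_deep − S_surf) = 0.
T_surf′ = T_deep − (β/α)·ΔS = 2.0 − (8 × 10⁻⁴/2 × 10⁻⁴)·(-0.78) = 5.120 °C.
Cooling required: 6.0 − (5.120) = 0.880 °C.

5.1 °C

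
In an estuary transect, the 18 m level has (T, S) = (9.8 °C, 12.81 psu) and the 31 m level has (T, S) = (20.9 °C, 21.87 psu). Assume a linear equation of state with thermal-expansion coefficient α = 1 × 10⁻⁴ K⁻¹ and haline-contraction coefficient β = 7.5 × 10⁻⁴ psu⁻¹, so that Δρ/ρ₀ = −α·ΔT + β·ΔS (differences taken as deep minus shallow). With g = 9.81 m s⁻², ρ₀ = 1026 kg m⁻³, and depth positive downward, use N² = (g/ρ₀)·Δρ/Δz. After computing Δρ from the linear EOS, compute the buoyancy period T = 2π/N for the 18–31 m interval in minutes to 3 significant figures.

1.60 min

ΔT = +11.1 K, ΔS = +9.06 psu (deep − shallow).
Δρ/ρ₀ = −αΔT + βΔS = -1.11 × 10⁻³ + 6.795 × 10⁻³ = 5.685 × 10⁻³, so Δρ ≈ 5.833 kg m⁻³.
N² = (g/ρ₀)·Δρ/Δz = g·(Δρ/ρ₀)/Δz = 9.81 × 5.685 × 10⁻³ / 13 = 4.2900 × 10⁻³ s⁻².
N = √(4.2900 × 10⁻³) = 0.065498 rad s⁻¹ → T = 2π/N = 95.929 s = 1.5988 min ≈ 1.60 min.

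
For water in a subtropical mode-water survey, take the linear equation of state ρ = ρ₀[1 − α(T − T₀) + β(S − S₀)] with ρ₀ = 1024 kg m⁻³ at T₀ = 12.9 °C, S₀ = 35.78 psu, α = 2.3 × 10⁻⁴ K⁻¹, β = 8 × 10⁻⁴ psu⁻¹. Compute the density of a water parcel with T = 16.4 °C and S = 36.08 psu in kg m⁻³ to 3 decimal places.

1023.421 kg m⁻³

T − T₀ = +3.5 K, S − S₀ = +0.30 psu.
Bracket = 1 − α·(+3.5) + β·(+0.30) = 1 + (-5.65 × 10⁻⁴) = 0.9994350.
ρ = 1024 × 0.9994350 = 1023.421 kg m⁻³.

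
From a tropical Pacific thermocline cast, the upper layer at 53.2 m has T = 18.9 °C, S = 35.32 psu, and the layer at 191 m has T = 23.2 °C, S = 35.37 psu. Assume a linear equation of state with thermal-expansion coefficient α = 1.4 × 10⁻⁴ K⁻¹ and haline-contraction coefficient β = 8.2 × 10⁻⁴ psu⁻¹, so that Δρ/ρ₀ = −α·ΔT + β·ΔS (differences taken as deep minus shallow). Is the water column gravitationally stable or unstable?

unstable

ΔT = 23.2 − 18.9 = +4.3 K and ΔS = 35.37 − 35.32 = +0.05 psu (deep − shallow).
−αΔT = -6.02 × 10⁻⁴; βΔS = 4.10 × 10⁻⁵; sum Δρ/ρ₀ = -5.61 × 10⁻⁴.
Δρ/ρ₀ < 0, so Δρ < 0: deeper water is lighter → statically unstable; the column would overturn.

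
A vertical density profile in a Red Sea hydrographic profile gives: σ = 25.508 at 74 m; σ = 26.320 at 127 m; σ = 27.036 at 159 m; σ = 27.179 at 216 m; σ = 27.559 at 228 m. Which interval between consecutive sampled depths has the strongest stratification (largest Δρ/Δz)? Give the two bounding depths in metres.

Compute the density gradient over each adjacent pair:
  74–127 m: Δρ/Δz = 0.812/53 = 0.015 kg m⁻⁴
  127–159 m: Δρ/Δz = 0.716/32 = 0.022 kg m⁻⁴
  159–216 m: Δρ/Δz = 0.143/57 = 2.5 × 10⁻³ kg m⁻⁴
  216–228 m: Δρ/Δz = 0.380/12 = 0.032 kg m⁻⁴
The largest gradient is in the 216–228 m interval — the pycnocline.

216–228 m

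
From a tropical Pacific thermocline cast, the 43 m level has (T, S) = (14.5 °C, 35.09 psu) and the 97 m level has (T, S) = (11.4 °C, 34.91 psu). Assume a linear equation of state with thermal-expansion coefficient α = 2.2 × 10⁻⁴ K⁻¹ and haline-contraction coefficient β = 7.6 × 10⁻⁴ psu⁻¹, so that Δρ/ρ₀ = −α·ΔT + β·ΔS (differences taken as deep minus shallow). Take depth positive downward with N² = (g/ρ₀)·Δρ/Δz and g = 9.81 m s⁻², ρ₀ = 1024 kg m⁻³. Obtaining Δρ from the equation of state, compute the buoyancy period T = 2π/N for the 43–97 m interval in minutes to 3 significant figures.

10.5 min

ΔT = -3.1 K, ΔS = -0.18 psu (deep − shallow).
Δρ/ρ₀ = −αΔT + βΔS = 6.82 × 10⁻⁴ − 1.368 × 10⁻⁴ = 5.452 × 10⁻⁴, so Δρ ≈ 0.5583 kg m⁻³.
N² = (g/ρ₀)·Δρ/Δz = g·(Δρ/ρ₀)/Δz = 9.81 × 5.452 × 10⁻⁴ / 54 = 9.9045 × 10⁻⁵ s⁻².
N = √(9.9045 × 10⁻⁵) = 9.9521 × 10⁻³ rad s⁻¹ → T = 2π/N = 631.34 s = 10.522 min ≈ 10.5 min.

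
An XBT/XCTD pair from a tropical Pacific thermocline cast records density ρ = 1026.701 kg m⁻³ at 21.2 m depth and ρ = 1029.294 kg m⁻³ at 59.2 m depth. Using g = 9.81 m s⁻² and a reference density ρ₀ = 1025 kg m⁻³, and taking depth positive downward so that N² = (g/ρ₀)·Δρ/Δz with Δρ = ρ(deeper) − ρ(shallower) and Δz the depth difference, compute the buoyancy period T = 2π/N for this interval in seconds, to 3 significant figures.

246 s

Δρ = 1029.294 − 1026.701 = 2.593 kg m⁻³ over Δz = 59.2 − 21.2 = 38 m.
N² = (9.81/1025) × (2.593/38) = 6.5308 × 10⁻⁴ s⁻².
N = √(6.5308 × 10⁻⁴) = 0.025555 rad s⁻¹, so T = 2π/N = 245.87 s ≈ 246 s.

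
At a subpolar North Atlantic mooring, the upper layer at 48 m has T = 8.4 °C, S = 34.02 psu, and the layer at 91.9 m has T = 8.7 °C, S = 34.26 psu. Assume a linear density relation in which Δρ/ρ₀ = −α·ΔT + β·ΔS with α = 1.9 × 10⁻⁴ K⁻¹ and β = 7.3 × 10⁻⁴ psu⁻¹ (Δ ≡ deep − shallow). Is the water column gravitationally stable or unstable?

ΔT = 8.7 − 8.4 = +0.3 K and ΔS = 34.26 − 34.02 = +0.24 psu (deep − shallow).
−αΔT = -5.70 × 10⁻⁵; βΔS = 1.752 × 10⁻⁴; sum Δρ/ρ₀ = 1.182 × 10⁻⁴.
Δρ/ρ₀ > 0, so Δρ > 0: deeper water is denser → statically stable.

stable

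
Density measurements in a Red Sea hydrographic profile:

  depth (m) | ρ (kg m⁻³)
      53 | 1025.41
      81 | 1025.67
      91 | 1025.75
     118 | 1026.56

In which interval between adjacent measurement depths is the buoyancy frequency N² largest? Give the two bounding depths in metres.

91–118 m

Compute the density gradient over each adjacent pair:
  53–81 m: Δρ/Δz = 0.26/28 = 9.3 × 10⁻³ kg m⁻⁴
  81–91 m: Δρ/Δz = 0.08/10 = 8.0 × 10⁻³ kg m⁻⁴
  91–118 m: Δρ/Δz = 0.81/27 = 0.030 kg m⁻⁴
The largest gradient is in the 91–118 m interval — the pycnocline.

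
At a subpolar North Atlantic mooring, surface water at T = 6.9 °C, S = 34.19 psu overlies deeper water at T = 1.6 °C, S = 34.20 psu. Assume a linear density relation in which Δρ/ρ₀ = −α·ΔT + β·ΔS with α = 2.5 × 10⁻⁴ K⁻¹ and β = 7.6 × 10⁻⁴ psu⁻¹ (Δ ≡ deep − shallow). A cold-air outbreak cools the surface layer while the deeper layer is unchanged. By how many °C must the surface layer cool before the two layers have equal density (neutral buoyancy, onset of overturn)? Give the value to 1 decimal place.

5.3 °C

Neutral buoyancy requires Δρ = 0, i.e. −α(T_deep − T_surf′) + β(S_deep − S_surf) = 0.
T_surf′ = T_deep − (β/α)·ΔS = 1.6 − (7.6 × 10⁻⁴/2.5 × 10⁻⁴)·(+0.01) = 1.570 °C.
Cooling required: 6.9 − (1.570) = 5.330 °C.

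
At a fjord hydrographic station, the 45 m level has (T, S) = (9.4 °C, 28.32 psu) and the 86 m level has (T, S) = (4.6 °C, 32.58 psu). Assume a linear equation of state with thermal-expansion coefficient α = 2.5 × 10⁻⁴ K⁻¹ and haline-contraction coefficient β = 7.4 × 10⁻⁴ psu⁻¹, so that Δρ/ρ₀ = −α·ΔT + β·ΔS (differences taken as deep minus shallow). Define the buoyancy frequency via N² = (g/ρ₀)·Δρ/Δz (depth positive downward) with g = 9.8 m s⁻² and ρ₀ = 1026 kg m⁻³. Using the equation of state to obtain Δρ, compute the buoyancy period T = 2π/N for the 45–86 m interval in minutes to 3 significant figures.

ΔT = -4.8 K, ΔS = +4.26 psu (deep − shallow).
Δρ/ρ₀ = −αΔT + βΔS = 1.20 × 10⁻³ + 3.1524 × 10⁻³ = 4.3524 × 10⁻³, so Δρ ≈ 4.466 kg m⁻³.
N² = (g/ρ₀)·Δρ/Δz = g·(Δρ/ρ₀)/Δz = 9.8 × 4.3524 × 10⁻³ / 41 = 1.0403 × 10⁻³ s⁻².
N = √(1.0403 × 10⁻³) = 0.032254 rad s⁻¹ → T = 2π/N = 194.80 s = 3.2467 min ≈ 3.25 min.

3.25 min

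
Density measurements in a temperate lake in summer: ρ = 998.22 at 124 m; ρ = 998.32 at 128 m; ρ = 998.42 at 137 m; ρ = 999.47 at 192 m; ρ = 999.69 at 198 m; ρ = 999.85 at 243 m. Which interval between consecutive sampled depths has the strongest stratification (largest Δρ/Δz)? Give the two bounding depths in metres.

Compute the density gradient over each adjacent pair:
  124–128 m: Δρ/Δz = 0.10/4 = 0.025 kg m⁻⁴
  128–137 m: Δρ/Δz = 0.10/9 = 0.011 kg m⁻⁴
  137–192 m: Δρ/Δz = 1.05/55 = 0.019 kg m⁻⁴
  192–198 m: Δρ/Δz = 0.22/6 = 0.037 kg m⁻⁴
  198–243 m: Δρ/Δz = 0.16/45 = 3.6 × 10⁻³ kg m⁻⁴
The largest gradient is in the 192–198 m interval — the pycnocline.

192–198 m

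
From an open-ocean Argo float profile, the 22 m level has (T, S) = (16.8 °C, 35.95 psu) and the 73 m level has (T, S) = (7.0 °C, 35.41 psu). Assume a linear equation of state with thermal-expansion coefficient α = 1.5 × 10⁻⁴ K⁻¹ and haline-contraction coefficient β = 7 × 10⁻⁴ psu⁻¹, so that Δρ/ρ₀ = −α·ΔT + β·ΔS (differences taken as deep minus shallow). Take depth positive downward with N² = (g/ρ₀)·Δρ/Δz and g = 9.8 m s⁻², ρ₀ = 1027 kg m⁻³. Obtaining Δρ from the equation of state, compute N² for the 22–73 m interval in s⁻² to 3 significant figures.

ΔT = -9.8 K, ΔS = -0.54 psu (deep − shallow).
Δρ/ρ₀ = −αΔT + βΔS = 1.47 × 10⁻³ − 3.78 × 10⁻⁴ = 1.092 × 10⁻³, so Δρ ≈ 1.121 kg m⁻³.
N² = (g/ρ₀)·Δρ/Δz = g·(Δρ/ρ₀)/Δz = 9.8 × 1.092 × 10⁻³ / 51 = 2.0984 × 10⁻⁴ s⁻² ≈ 2.10 × 10⁻⁴ s⁻².

2.10 × 10⁻⁴ s⁻²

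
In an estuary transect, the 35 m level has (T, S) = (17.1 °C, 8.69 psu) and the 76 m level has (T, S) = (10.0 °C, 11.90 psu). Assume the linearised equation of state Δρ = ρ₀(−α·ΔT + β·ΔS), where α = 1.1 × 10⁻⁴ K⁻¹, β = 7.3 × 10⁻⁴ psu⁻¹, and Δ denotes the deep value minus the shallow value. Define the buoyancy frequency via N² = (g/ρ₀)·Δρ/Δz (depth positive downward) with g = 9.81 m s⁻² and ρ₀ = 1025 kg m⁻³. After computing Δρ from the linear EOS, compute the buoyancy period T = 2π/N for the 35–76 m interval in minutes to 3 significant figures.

ΔT = -7.1 K, ΔS = +3.21 psu (deep − shallow).
Δρ/ρ₀ = −αΔT + βΔS = 7.81 × 10⁻⁴ + 2.3433 × 10⁻³ = 3.1243 × 10⁻³, so Δρ ≈ 3.202 kg m⁻³.
N² = (g/ρ₀)·Δρ/Δz = g·(Δρ/ρ₀)/Δz = 9.81 × 3.1243 × 10⁻³ / 41 = 7.4755 × 10⁻⁴ s⁻².
N = √(7.4755 × 10⁻⁴) = 0.027341 rad s⁻¹ → T = 2π/N = 229.81 s = 3.8302 min ≈ 3.83 min.

3.83 min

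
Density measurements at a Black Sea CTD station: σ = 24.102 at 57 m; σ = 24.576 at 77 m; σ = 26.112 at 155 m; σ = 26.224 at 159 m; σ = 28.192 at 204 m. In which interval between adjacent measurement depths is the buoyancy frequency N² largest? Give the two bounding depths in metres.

Compute the density gradient over each adjacent pair:
  57–77 m: Δρ/Δz = 0.474/20 = 0.024 kg m⁻⁴
  77–155 m: Δρ/Δz = 1.536/78 = 0.020 kg m⁻⁴
  155–159 m: Δρ/Δz = 0.112/4 = 0.028 kg m⁻⁴
  159–204 m: Δρ/Δz = 1.968/45 = 0.044 kg m⁻⁴
The largest gradient is in the 159–204 m interval — the pycnocline.

159–204 m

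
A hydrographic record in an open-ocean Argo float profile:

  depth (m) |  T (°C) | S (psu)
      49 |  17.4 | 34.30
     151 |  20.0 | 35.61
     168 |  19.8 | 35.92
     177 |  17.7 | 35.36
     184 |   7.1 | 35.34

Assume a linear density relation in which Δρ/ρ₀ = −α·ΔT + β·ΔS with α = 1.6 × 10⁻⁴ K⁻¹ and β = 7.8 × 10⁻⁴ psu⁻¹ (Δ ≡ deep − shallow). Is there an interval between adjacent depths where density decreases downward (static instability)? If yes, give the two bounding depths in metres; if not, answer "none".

Evaluate Δρ/ρ₀ = −αΔT + βΔS across each adjacent pair:
  49–151 m: −αΔT+βΔS = −(1.6 × 10⁻⁴)(+2.6)+(7.8 × 10⁻⁴)(+1.31) = 6.1 × 10⁻⁴ → stable
  151–168 m: −αΔT+βΔS = −(1.6 × 10⁻⁴)(-0.2)+(7.8 × 10⁻⁴)(+0.31) = 2.7 × 10⁻⁴ → stable
  168–177 m: −αΔT+βΔS = −(1.6 × 10⁻⁴)(-2.1)+(7.8 × 10⁻⁴)(-0.56) = -1.0 × 10⁻⁴ → UNSTABLE
  177–184 m: −αΔT+βΔS = −(1.6 × 10⁻⁴)(-10.6)+(7.8 × 10⁻⁴)(-0.02) = 1.7 × 10⁻³ → stable
The 168–177 m interval has Δρ < 0: lighter water underlies denser water.

168–177 m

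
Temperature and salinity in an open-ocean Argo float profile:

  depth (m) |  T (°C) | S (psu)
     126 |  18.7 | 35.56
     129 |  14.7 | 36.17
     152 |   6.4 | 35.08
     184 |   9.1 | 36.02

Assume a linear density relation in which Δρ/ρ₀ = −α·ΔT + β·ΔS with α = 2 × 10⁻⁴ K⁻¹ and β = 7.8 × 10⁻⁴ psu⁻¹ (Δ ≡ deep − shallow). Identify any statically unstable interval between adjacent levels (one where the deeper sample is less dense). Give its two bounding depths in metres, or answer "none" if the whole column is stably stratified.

none

Evaluate Δρ/ρ₀ = −αΔT + βΔS across each adjacent pair:
  126–129 m: −αΔT+βΔS = −(2 × 10⁻⁴)(-4.0)+(7.8 × 10⁻⁴)(+0.61) = 1.3 × 10⁻³ → stable
  129–152 m: −αΔT+βΔS = −(2 × 10⁻⁴)(-8.3)+(7.8 × 10⁻⁴)(-1.09) = 8.1 × 10⁻⁴ → stable
  152–184 m: −αΔT+βΔS = −(2 × 10⁻⁴)(+2.7)+(7.8 × 10⁻⁴)(+0.94) = 1.9 × 10⁻⁴ → stable
Every interval has Δρ > 0: the column is stably stratified throughout.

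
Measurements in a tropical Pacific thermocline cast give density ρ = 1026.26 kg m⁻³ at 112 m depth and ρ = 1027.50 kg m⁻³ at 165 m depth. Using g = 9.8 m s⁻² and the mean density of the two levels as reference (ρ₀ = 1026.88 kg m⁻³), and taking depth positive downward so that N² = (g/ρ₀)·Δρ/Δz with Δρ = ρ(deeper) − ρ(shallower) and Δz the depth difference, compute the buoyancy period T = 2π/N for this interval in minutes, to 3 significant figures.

7.01 min

Δρ = 1027.50 − 1026.26 = 1.24 kg m⁻³ over Δz = 165 − 112 = 53 m.
N² = (9.8/1026.88) × (1.24/53) = 2.2328 × 10⁻⁴ s⁻².
N = √(2.2328 × 10⁻⁴) = 0.014943 rad s⁻¹, so T = 2π/N = 420.48 s = 7.0080 min ≈ 7.01 min.
A positive N² confirms static stability across the interval.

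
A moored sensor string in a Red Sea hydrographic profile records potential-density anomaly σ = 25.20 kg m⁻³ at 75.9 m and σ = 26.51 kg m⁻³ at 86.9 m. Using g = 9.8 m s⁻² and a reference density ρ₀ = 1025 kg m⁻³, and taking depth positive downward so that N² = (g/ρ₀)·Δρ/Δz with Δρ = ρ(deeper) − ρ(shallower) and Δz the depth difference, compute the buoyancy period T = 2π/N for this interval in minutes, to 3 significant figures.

Δρ = 1026.51 − 1025.20 = 1.31 kg m⁻³ over Δz = 86.9 − 75.9 = 11 m.
N² = (9.8/1025) × (1.31/11) = 1.1386 × 10⁻³ s⁻².
N = √(1.1386 × 10⁻³) = 0.033743 rad s⁻¹, so T = 2π/N = 186.21 s = 3.1035 min ≈ 3.10 min.

3.10 min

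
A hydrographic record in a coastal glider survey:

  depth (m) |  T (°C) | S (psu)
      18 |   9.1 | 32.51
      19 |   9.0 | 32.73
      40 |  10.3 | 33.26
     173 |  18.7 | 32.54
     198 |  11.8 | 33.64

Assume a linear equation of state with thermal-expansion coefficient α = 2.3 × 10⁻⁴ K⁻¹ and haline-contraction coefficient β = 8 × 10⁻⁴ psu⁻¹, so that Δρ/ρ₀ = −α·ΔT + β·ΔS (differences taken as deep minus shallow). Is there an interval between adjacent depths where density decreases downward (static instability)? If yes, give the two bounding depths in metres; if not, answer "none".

Evaluate Δρ/ρ₀ = −αΔT + βΔS across each adjacent pair:
  18–19 m: −αΔT+βΔS = −(2.3 × 10⁻⁴)(-0.1)+(8 × 10⁻⁴)(+0.22) = 2.0 × 10⁻⁴ → stable
  19–40 m: −αΔT+βΔS = −(2.3 × 10⁻⁴)(+1.3)+(8 × 10⁻⁴)(+0.53) = 1.3 × 10⁻⁴ → stable
  40–173 m: −αΔT+βΔS = −(2.3 × 10⁻⁴)(+8.4)+(8 × 10⁻⁴)(-0.72) = -2.5 × 10⁻³ → UNSTABLE
  173–198 m: −αΔT+βΔS = −(2.3 × 10⁻⁴)(-6.9)+(8 × 10⁻⁴)(+1.10) = 2.5 × 10⁻³ → stable
The 40–173 m interval has Δρ < 0: lighter water underlies denser water.

40–173 m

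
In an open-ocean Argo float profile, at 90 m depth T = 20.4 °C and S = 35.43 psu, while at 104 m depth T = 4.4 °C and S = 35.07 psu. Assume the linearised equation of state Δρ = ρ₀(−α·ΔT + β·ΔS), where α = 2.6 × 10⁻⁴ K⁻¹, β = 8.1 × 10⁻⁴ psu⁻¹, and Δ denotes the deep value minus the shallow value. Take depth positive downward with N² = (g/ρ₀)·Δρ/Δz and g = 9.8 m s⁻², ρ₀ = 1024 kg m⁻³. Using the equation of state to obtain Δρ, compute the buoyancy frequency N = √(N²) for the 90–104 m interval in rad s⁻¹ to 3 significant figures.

0.0520 rad s⁻¹

ΔT = -16.0 K, ΔS = -0.36 psu (deep − shallow).
Δρ/ρ₀ = −αΔT + βΔS = 4.16 × 10⁻³ − 2.916 × 10⁻⁴ = 3.8684 × 10⁻³, so Δρ ≈ 3.961 kg m⁻³.
N² = (g/ρ₀)·Δρ/Δz = g·(Δρ/ρ₀)/Δz = 9.8 × 3.8684 × 10⁻³ / 14 = 2.7079 × 10⁻³ s⁻².
N = √(2.7079 × 10⁻³) = 0.052037 rad s⁻¹ ≈ 0.0520 rad s⁻¹.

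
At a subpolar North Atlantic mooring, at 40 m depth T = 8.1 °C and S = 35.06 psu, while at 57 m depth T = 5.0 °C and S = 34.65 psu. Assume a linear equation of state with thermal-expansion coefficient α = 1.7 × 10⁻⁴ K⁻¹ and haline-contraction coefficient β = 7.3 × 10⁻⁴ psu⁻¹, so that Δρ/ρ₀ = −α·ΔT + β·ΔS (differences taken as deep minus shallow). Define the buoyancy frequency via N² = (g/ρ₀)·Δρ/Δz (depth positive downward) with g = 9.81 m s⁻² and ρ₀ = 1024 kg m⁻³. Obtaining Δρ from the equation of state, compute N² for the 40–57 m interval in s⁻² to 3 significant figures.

1.31 × 10⁻⁴ s⁻²

ΔT = -3.1 K, ΔS = -0.41 psu (deep − shallow).
Δρ/ρ₀ = −αΔT + βΔS = 5.27 × 10⁻⁴ − 2.993 × 10⁻⁴ = 2.277 × 10⁻⁴, so Δρ ≈ 0.2332 kg m⁻³.
N² = (g/ρ₀)·Δρ/Δz = g·(Δρ/ρ₀)/Δz = 9.81 × 2.277 × 10⁻⁴ / 17 = 1.3140 × 10⁻⁴ s⁻² ≈ 1.31 × 10⁻⁴ s⁻².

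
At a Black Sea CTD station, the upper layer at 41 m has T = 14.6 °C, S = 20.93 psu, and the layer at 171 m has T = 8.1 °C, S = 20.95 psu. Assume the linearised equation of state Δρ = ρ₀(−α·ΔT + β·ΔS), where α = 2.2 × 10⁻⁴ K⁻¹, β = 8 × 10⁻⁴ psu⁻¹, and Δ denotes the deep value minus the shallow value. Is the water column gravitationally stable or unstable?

ΔT = 8.1 − 14.6 = -6.5 K and ΔS = 20.95 − 20.93 = +0.02 psu (deep − shallow).
−αΔT = 1.43 × 10⁻³; βΔS = 1.60 × 10⁻⁵; sum Δρ/ρ₀ = 1.446 × 10⁻³.
Δρ/ρ₀ > 0, so Δρ > 0: deeper water is denser → statically stable.

stable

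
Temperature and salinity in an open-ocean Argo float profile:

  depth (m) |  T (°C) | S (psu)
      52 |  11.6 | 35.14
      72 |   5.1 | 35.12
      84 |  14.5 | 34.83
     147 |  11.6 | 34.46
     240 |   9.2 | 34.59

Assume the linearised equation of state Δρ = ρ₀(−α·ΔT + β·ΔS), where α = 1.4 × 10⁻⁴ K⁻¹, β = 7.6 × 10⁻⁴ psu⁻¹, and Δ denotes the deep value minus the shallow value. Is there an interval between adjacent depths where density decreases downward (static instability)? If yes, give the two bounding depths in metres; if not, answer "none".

72–84 m

Evaluate Δρ/ρ₀ = −αΔT + βΔS across each adjacent pair:
  52–72 m: −αΔT+βΔS = −(1.4 × 10⁻⁴)(-6.5)+(7.6 × 10⁻⁴)(-0.02) = 8.9 × 10⁻⁴ → stable
  72–84 m: −αΔT+βΔS = −(1.4 × 10⁻⁴)(+9.4)+(7.6 × 10⁻⁴)(-0.29) = -1.5 × 10⁻³ → UNSTABLE
  84–147 m: −αΔT+βΔS = −(1.4 × 10⁻⁴)(-2.9)+(7.6 × 10⁻⁴)(-0.37) = 1.2 × 10⁻⁴ → stable
  147–240 m: −αΔT+βΔS = −(1.4 × 10⁻⁴)(-2.4)+(7.6 × 10⁻⁴)(+0.13) = 4.3 × 10⁻⁴ → stable
The 72–84 m interval has Δρ < 0: lighter water underlies denser water.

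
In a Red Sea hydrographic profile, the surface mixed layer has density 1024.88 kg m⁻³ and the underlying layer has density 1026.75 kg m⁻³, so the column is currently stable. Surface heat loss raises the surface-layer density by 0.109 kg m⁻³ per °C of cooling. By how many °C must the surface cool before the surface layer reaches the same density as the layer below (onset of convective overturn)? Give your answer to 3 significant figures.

Density deficit of the surface layer: 1026.75 − 1024.88 = 1.87 kg m⁻³.
Required change = 1.87 / 0.109 = 17.2 °C.

17.2 °C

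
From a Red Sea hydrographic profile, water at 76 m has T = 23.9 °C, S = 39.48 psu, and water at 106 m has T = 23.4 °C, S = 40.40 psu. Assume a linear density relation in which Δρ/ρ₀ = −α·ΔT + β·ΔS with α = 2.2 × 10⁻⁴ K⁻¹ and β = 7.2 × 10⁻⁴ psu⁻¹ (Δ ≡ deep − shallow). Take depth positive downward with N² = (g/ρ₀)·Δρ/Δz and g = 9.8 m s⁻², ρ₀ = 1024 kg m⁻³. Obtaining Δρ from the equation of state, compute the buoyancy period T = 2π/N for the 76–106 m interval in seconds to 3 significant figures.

396 s

ΔT = -0.5 K, ΔS = +0.92 psu (deep − shallow).
Δρ/ρ₀ = −αΔT + βΔS = 1.10 × 10⁻⁴ + 6.624 × 10⁻⁴ = 7.724 × 10⁻⁴, so Δρ ≈ 0.7909 kg m⁻³.
N² = (g/ρ₀)·Δρ/Δz = g·(Δρ/ρ₀)/Δz = 9.8 × 7.724 × 10⁻⁴ / 30 = 2.5232 × 10⁻⁴ s⁻².
N = √(2.5232 × 10⁻⁴) = 0.015885 rad s⁻¹ → T = 2π/N = 395.54 s ≈ 396 s.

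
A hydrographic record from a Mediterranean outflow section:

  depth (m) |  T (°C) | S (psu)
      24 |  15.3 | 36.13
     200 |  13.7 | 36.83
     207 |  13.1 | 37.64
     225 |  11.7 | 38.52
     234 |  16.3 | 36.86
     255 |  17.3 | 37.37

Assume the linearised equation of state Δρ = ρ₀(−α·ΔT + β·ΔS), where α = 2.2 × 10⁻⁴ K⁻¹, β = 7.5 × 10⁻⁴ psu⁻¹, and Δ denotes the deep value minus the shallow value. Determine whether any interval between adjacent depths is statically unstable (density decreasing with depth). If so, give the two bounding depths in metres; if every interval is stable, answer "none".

Evaluate Δρ/ρ₀ = −αΔT + βΔS across each adjacent pair:
  24–200 m: −αΔT+βΔS = −(2.2 × 10⁻⁴)(-1.6)+(7.5 × 10⁻⁴)(+0.70) = 8.8 × 10⁻⁴ → stable
  200–207 m: −αΔT+βΔS = −(2.2 × 10⁻⁴)(-0.6)+(7.5 × 10⁻⁴)(+0.81) = 7.4 × 10⁻⁴ → stable
  207–225 m: −αΔT+βΔS = −(2.2 × 10⁻⁴)(-1.4)+(7.5 × 10⁻⁴)(+0.88) = 9.7 × 10⁻⁴ → stable
  225–234 m: −αΔT+βΔS = −(2.2 × 10⁻⁴)(+4.6)+(7.5 × 10⁻⁴)(-1.66) = -2.3 × 10⁻³ → UNSTABLE
  234–255 m: −αΔT+βΔS = −(2.2 × 10⁻⁴)(+1.0)+(7.5 × 10⁻⁴)(+0.51) = 1.6 × 10⁻⁴ → stable
The 225–234 m interval has Δρ < 0: lighter water underlies denser water.

225–234 m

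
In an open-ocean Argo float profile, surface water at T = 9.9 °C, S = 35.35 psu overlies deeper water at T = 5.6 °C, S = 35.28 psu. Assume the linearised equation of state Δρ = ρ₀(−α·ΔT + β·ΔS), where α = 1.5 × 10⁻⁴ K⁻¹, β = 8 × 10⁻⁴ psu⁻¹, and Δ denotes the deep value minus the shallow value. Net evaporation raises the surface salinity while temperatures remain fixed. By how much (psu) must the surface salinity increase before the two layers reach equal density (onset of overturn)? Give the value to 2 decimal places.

Neutral buoyancy requires −α(T_deep − T_surf) + β(S_deep − S_surf′) = 0.
S_surf′ = S_deep − (α/β)·ΔT = 35.28 − (1.5 × 10⁻⁴/8 × 10⁻⁴)·(-4.3) = 36.0862 psu.
Increase required: 36.0862 − 35.35 = 0.7362 psu.

0.74 psu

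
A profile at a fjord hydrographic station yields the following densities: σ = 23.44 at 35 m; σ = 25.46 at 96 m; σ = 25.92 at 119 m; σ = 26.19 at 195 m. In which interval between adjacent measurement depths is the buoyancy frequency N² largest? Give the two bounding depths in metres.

35–96 m

Compute the density gradient over each adjacent pair:
  35–96 m: Δρ/Δz = 2.02/61 = 0.033 kg m⁻⁴
  96–119 m: Δρ/Δz = 0.46/23 = 0.020 kg m⁻⁴
  119–195 m: Δρ/Δz = 0.27/76 = 3.6 × 10⁻³ kg m⁻⁴
The largest gradient is in the 35–96 m interval — the pycnocline.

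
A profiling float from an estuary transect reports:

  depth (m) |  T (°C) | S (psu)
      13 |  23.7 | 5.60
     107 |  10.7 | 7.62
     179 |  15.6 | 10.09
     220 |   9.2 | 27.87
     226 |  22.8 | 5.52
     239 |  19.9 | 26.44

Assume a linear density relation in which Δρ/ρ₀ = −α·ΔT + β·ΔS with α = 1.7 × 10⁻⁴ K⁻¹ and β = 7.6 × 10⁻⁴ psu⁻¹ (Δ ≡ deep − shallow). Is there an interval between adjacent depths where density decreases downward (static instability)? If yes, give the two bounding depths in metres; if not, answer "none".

Evaluate Δρ/ρ₀ = −αΔT + βΔS across each adjacent pair:
  13–107 m: −αΔT+βΔS = −(1.7 × 10⁻⁴)(-13.0)+(7.6 × 10⁻⁴)(+2.02) = 3.7 × 10⁻³ → stable
  107–179 m: −αΔT+βΔS = −(1.7 × 10⁻⁴)(+4.9)+(7.6 × 10⁻⁴)(+2.47) = 1.0 × 10⁻³ → stable
  179–220 m: −αΔT+βΔS = −(1.7 × 10⁻⁴)(-6.4)+(7.6 × 10⁻⁴)(+17.78) = 0.015 → stable
  220–226 m: −αΔT+βΔS = −(1.7 × 10⁻⁴)(+13.6)+(7.6 × 10⁻⁴)(-22.35) = -0.019 → UNSTABLE
  226–239 m: −αΔT+βΔS = −(1.7 × 10⁻⁴)(-2.9)+(7.6 × 10⁻⁴)(+20.92) = 0.016 → stable
The 220–226 m interval has Δρ < 0: lighter water underlies denser water.

220–226 m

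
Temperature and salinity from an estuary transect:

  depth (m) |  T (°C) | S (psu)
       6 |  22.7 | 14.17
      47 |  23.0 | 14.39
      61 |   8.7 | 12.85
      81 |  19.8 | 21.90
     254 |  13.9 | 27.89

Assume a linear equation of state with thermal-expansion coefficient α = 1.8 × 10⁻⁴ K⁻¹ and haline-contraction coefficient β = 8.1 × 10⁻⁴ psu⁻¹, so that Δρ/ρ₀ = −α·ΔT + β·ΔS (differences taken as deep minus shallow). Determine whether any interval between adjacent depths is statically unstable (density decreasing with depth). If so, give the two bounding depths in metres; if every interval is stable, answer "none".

Evaluate Δρ/ρ₀ = −αΔT + βΔS across each adjacent pair:
  6–47 m: −αΔT+βΔS = −(1.8 × 10⁻⁴)(+0.3)+(8.1 × 10⁻⁴)(+0.22) = 1.2 × 10⁻⁴ → stable
  47–61 m: −αΔT+βΔS = −(1.8 × 10⁻⁴)(-14.3)+(8.1 × 10⁻⁴)(-1.54) = 1.3 × 10⁻³ → stable
  61–81 m: −αΔT+βΔS = −(1.8 × 10⁻⁴)(+11.1)+(8.1 × 10⁻⁴)(+9.05) = 5.3 × 10⁻³ → stable
  81–254 m: −αΔT+βΔS = −(1.8 × 10⁻⁴)(-5.9)+(8.1 × 10⁻⁴)(+5.99) = 5.9 × 10⁻³ → stable
Every interval has Δρ > 0: the column is stably stratified throughout.

none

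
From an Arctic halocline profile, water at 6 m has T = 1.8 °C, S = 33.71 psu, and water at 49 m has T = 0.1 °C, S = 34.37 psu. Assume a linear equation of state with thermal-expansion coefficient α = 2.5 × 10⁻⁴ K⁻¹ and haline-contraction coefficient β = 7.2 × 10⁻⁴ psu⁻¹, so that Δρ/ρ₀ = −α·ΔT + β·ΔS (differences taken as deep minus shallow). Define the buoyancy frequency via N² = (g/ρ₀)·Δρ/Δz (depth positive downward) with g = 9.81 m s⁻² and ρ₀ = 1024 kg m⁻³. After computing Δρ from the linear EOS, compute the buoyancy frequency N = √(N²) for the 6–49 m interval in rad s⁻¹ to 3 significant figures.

ΔT = -1.7 K, ΔS = +0.66 psu (deep − shallow).
Δρ/ρ₀ = −αΔT + βΔS = 4.25 × 10⁻⁴ + 4.752 × 10⁻⁴ = 9.002 × 10⁻⁴, so Δρ ≈ 0.9218 kg m⁻³.
N² = (g/ρ₀)·Δρ/Δz = g·(Δρ/ρ₀)/Δz = 9.81 × 9.002 × 10⁻⁴ / 43 = 2.0537 × 10⁻⁴ s⁻².
N = √(2.0537 × 10⁻⁴) = 0.014331 rad s⁻¹ ≈ 0.0143 rad s⁻¹.

0.0143 rad s⁻¹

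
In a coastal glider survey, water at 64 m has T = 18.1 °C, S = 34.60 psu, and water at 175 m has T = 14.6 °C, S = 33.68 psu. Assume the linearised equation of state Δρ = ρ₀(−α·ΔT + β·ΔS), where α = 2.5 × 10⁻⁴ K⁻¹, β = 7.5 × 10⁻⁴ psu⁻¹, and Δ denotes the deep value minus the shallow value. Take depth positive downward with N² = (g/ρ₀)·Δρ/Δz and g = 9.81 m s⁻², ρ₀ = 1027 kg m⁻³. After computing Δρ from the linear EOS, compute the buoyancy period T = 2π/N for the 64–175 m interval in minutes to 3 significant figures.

ΔT = -3.5 K, ΔS = -0.92 psu (deep − shallow).
Δρ/ρ₀ = −αΔT + βΔS = 8.75 × 10⁻⁴ − 6.90 × 10⁻⁴ = 1.85 × 10⁻⁴, so Δρ ≈ 0.1900 kg m⁻³.
N² = (g/ρ₀)·Δρ/Δz = g·(Δρ/ρ₀)/Δz = 9.81 × 1.85 × 10⁻⁴ / 111 = 1.6350 × 10⁻⁵ s⁻².
N = √(1.6350 × 10⁻⁵) = 4.0435 × 10⁻³ rad s⁻¹ → T = 2π/N = 1.5539 × 10³ s = 25.898 min ≈ 25.9 min.

25.9 min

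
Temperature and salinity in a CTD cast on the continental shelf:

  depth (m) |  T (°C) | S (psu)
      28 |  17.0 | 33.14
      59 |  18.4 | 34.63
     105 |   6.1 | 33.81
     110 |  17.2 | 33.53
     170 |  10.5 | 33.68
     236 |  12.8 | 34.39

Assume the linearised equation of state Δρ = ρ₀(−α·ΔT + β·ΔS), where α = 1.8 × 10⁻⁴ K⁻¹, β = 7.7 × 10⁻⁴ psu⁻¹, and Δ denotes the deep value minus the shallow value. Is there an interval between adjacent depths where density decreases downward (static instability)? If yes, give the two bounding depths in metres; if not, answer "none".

105–110 m

Evaluate Δρ/ρ₀ = −αΔT + βΔS across each adjacent pair:
  28–59 m: −αΔT+βΔS = −(1.8 × 10⁻⁴)(+1.4)+(7.7 × 10⁻⁴)(+1.49) = 9.0 × 10⁻⁴ → stable
  59–105 m: −αΔT+βΔS = −(1.8 × 10⁻⁴)(-12.3)+(7.7 × 10⁻⁴)(-0.82) = 1.6 × 10⁻³ → stable
  105–110 m: −αΔT+βΔS = −(1.8 × 10⁻⁴)(+11.1)+(7.7 × 10⁻⁴)(-0.28) = -2.2 × 10⁻³ → UNSTABLE
  110–170 m: −αΔT+βΔS = −(1.8 × 10⁻⁴)(-6.7)+(7.7 × 10⁻⁴)(+0.15) = 1.3 × 10⁻³ → stable
  170–236 m: −αΔT+βΔS = −(1.8 × 10⁻⁴)(+2.3)+(7.7 × 10⁻⁴)(+0.71) = 1.3 × 10⁻⁴ → stable
The 105–110 m interval has Δρ < 0: lighter water underlies denser water.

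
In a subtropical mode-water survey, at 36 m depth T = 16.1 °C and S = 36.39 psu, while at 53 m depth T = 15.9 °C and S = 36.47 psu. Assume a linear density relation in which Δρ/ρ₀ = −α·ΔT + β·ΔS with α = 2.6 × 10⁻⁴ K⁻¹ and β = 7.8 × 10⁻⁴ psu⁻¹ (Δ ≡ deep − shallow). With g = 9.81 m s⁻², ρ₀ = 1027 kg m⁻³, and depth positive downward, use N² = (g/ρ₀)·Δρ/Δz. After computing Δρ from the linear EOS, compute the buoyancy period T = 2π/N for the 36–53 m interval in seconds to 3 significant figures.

773 s

ΔT = -0.2 K, ΔS = +0.08 psu (deep − shallow).
Δρ/ρ₀ = −αΔT + βΔS = 5.20 × 10⁻⁵ + 6.24 × 10⁻⁵ = 1.144 × 10⁻⁴, so Δρ ≈ 0.1175 kg m⁻³.
N² = (g/ρ₀)·Δρ/Δz = g·(Δρ/ρ₀)/Δz = 9.81 × 1.144 × 10⁻⁴ / 17 = 6.6016 × 10⁻⁵ s⁻².
N = √(6.6016 × 10⁻⁵) = 8.1250 × 10⁻³ rad s⁻¹ → T = 2π/N = 773.32 s ≈ 773 s.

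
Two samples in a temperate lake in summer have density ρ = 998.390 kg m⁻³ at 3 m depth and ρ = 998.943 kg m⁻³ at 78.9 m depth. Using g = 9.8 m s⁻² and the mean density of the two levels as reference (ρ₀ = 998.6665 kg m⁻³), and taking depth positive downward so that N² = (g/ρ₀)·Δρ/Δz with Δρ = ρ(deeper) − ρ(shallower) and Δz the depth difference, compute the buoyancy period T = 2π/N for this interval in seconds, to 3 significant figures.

743 s

Δρ = 998.943 − 998.390 = 0.553 kg m⁻³ over Δz = 78.9 − 3 = 75.9 m.
N² = (9.8/998.6665) × (0.553/75.9) = 7.1497 × 10⁻⁵ s⁻².
N = √(7.1497 × 10⁻⁵) = 8.4556 × 10⁻³ rad s⁻¹, so T = 2π/N = 743.08 s ≈ 743 s.
A positive N² confirms static stability across the interval.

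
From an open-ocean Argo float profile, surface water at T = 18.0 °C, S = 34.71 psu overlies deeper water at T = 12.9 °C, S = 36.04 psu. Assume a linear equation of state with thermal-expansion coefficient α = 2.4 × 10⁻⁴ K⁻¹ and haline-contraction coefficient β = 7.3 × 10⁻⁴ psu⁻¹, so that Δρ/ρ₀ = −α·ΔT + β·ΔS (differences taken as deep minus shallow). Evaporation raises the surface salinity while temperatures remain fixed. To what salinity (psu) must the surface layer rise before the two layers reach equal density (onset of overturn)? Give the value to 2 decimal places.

Neutral buoyancy requires −α(T_deep − T_surf) + β(S_deep − S_surf′) = 0.
S_surf′ = S_deep − (α/β)·ΔT = 36.04 − (2.4 × 10⁻⁴/7.3 × 10⁻⁴)·(-5.1) = 37.7167 psu.
Increase required: 37.7167 − 34.71 = 3.0067 psu.

37.72 psu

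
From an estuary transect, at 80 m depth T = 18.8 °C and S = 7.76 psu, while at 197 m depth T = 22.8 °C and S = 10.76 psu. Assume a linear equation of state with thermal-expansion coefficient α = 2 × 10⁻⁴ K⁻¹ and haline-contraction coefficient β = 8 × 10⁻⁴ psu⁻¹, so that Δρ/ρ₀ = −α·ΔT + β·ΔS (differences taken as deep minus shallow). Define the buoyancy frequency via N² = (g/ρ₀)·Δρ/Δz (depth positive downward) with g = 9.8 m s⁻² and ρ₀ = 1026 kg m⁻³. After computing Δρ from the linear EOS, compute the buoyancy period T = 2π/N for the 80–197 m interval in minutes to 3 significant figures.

ΔT = +4.0 K, ΔS = +3.00 psu (deep − shallow).
Δρ/ρ₀ = −αΔT + βΔS = -8.00 × 10⁻⁴ + 2.40 × 10⁻³ = 1.60 × 10⁻³, so Δρ ≈ 1.642 kg m⁻³.
N² = (g/ρ₀)·Δρ/Δz = g·(Δρ/ρ₀)/Δz = 9.8 × 1.60 × 10⁻³ / 117 = 1.3402 × 10⁻⁴ s⁻².
N = √(1.3402 × 10⁻⁴) = 0.011577 rad s⁻¹ → T = 2π/N = 542.73 s = 9.0455 min ≈ 9.05 min.

9.05 min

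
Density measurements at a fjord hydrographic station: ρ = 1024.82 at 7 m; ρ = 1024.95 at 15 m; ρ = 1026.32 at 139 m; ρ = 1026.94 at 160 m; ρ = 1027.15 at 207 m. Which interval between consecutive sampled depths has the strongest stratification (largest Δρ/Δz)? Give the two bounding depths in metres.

139–160 m

Compute the density gradient over each adjacent pair:
  7–15 m: Δρ/Δz = 0.13/8 = 0.016 kg m⁻⁴
  15–139 m: Δρ/Δz = 1.37/124 = 0.011 kg m⁻⁴
  139–160 m: Δρ/Δz = 0.62/21 = 0.030 kg m⁻⁴
  160–207 m: Δρ/Δz = 0.21/47 = 4.5 × 10⁻³ kg m⁻⁴
The largest gradient is in the 139–160 m interval — the pycnocline.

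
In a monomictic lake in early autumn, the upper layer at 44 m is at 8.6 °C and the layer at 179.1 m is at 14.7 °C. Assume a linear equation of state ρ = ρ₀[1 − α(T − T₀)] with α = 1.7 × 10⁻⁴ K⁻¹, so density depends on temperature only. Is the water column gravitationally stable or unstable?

ΔT = 14.7 − 8.6 = +6.1 K, so Δρ/ρ₀ = −αΔT = -1.037 × 10⁻³.
Δρ/ρ₀ < 0, so Δρ < 0: deeper water is lighter → statically unstable; the column would overturn.

unstable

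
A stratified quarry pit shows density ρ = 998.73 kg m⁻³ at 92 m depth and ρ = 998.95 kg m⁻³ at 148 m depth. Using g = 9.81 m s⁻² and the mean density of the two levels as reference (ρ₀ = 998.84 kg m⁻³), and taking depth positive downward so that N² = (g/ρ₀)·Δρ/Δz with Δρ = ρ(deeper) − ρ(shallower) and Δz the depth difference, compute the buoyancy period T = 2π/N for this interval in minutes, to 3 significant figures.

Δρ = 998.95 − 998.73 = 0.22 kg m⁻³ over Δz = 148 − 92 = 56 m.
N² = (9.81/998.84) × (0.22/56) = 3.8584 × 10⁻⁵ s⁻².
N = √(3.8584 × 10⁻⁵) = 6.2116 × 10⁻³ rad s⁻¹, so T = 2π/N = 1.0115 × 10³ s = 16.858 min ≈ 16.9 min.

16.9 min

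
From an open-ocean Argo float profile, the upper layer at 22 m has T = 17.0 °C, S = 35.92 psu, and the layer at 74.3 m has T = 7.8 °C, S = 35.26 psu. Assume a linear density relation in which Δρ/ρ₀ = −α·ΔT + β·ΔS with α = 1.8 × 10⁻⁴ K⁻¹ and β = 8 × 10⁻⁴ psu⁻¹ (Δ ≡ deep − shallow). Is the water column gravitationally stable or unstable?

ΔT = 7.8 − 17.0 = -9.2 K and ΔS = 35.26 − 35.92 = -0.66 psu (deep − shallow).
−αΔT = 1.656 × 10⁻³; βΔS = -5.28 × 10⁻⁴; sum Δρ/ρ₀ = 1.128 × 10⁻³.
Δρ/ρ₀ > 0, so Δρ > 0: deeper water is denser → statically stable.

stable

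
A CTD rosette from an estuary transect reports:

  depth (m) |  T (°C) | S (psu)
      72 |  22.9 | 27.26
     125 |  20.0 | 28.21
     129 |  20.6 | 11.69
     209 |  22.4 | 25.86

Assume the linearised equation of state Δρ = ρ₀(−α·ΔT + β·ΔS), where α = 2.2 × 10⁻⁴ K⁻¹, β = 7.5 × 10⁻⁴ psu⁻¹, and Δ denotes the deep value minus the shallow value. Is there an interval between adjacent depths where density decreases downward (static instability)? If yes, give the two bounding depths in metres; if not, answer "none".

Evaluate Δρ/ρ₀ = −αΔT + βΔS across each adjacent pair:
  72–125 m: −αΔT+βΔS = −(2.2 × 10⁻⁴)(-2.9)+(7.5 × 10⁻⁴)(+0.95) = 1.4 × 10⁻³ → stable
  125–129 m: −αΔT+βΔS = −(2.2 × 10⁻⁴)(+0.6)+(7.5 × 10⁻⁴)(-16.52) = -0.013 → UNSTABLE
  129–209 m: −αΔT+βΔS = −(2.2 × 10⁻⁴)(+1.8)+(7.5 × 10⁻⁴)(+14.17) = 0.010 → stable
The 125–129 m interval has Δρ < 0: lighter water underlies denser water.

125–129 m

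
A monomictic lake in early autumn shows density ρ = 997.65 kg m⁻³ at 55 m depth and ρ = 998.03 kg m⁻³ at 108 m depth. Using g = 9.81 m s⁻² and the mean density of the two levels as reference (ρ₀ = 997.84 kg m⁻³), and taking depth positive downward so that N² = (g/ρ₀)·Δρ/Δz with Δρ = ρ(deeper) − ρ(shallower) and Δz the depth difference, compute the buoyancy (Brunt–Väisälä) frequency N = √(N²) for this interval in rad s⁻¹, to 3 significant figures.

Δρ = 998.03 − 997.65 = 0.38 kg m⁻³ over Δz = 108 − 55 = 53 m.
N² = (9.81/997.84) × (0.38/53) = 7.0488 × 10⁻⁵ s⁻².
N = √(7.0488 × 10⁻⁵) = 8.3957 × 10⁻³ rad s⁻¹ ≈ 8.40 × 10⁻³ rad s⁻¹.

8.40 × 10⁻³ rad s⁻¹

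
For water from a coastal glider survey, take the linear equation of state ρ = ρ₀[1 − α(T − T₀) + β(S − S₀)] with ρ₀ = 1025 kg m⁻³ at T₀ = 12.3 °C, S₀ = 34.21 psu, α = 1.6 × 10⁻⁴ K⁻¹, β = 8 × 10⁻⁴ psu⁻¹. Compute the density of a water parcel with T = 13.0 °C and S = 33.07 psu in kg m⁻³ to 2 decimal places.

1023.95 kg m⁻³

T − T₀ = +0.7 K, S − S₀ = -1.14 psu.
Bracket = 1 − α·(+0.7) + β·(-1.14) = 1 + (-1.024 × 10⁻³) = 0.9989760.
ρ = 1025 × 0.9989760 = 1023.95 kg m⁻³.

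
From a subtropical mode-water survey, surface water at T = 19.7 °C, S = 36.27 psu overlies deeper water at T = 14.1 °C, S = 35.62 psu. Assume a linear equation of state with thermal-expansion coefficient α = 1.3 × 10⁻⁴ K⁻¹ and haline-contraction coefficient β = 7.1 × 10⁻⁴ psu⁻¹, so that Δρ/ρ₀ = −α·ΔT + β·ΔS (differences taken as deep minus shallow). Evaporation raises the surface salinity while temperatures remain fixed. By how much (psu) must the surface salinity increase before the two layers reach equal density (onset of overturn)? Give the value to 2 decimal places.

Neutral buoyancy requires −α(T_deep − T_surf) + β(S_deep − S_surf′) = 0.
S_surf′ = S_deep − (α/β)·ΔT = 35.62 − (1.3 × 10⁻⁴/7.1 × 10⁻⁴)·(-5.6) = 36.6454 psu.
Increase required: 36.6454 − 36.27 = 0.3754 psu.

0.38 psu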